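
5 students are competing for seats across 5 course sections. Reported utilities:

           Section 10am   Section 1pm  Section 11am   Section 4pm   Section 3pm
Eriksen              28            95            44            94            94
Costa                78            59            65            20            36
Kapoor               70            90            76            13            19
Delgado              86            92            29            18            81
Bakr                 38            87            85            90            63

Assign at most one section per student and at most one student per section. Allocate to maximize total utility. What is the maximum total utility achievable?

Optimal: Eriksen→Section 3pm (94 points), Costa→Section 10am (78 points), Kapoor→Section 11am (76 points), Delgado→Section 1pm (92 points), Bakr→Section 4pm (90 points) — total 94+78+76+92+90 = 430 points.
Column-greedy (each section in turn goes to its best remaining student) gives 305 points, worse by 125.
Next-best assignment: Eriksen→Section 4pm, Costa→Section 10am, Kapoor→Section 1pm, Delgado→Section 3pm, Bakr→Section 11am = 428 points.

Maximum total: 430 points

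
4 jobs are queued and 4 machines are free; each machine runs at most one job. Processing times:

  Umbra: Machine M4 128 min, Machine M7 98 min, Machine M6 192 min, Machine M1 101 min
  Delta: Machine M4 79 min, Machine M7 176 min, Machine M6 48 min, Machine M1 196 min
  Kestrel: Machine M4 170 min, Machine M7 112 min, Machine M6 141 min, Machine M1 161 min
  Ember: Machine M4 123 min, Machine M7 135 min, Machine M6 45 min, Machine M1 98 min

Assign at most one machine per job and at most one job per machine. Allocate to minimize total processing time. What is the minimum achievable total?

Minimum total: 337 min

Optimal: Umbra→Machine M1 (101 min), Delta→Machine M4 (79 min), Kestrel→Machine M7 (112 min), Ember→Machine M6 (45 min) — total 101+79+112+45 = 337 min.
Row-greedy (each job in turn takes its cheapest remaining machine) gives 430 min, worse by 93.
Next-best assignment: Umbra→Machine M7, Delta→Machine M4, Kestrel→Machine M1, Ember→Machine M6 = 383 min.
Checked against all permutations: 337 min is optimal.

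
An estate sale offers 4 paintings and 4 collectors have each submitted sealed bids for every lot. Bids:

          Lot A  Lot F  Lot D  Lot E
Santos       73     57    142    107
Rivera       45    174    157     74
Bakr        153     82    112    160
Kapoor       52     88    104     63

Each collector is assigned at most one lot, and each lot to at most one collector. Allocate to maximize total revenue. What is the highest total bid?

Max total: $538

Optimal: Santos→Lot E ($107), Rivera→Lot F ($174), Bakr→Lot A ($153), Kapoor→Lot D ($104) — total 107+174+153+104 = $538.
Row-greedy (each collector in turn takes its best remaining lot) gives $528, worse by 10.
Swapping Bakr↔Kapoor (Bakr→Lot D $112, Kapoor→Lot A $52) loses 93.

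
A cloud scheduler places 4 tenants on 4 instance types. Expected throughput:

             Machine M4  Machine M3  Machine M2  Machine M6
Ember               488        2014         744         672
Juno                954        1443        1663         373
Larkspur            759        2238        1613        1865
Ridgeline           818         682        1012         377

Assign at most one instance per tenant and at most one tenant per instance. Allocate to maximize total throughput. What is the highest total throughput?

Optimal: Ember→Machine M3 (2014 ops/s), Juno→Machine M2 (1663 ops/s), Larkspur→Machine M6 (1865 ops/s), Ridgeline→Machine M4 (818 ops/s) — total 2014+1663+1865+818 = 6360 ops/s.
Max-entry greedy (repeatedly take the single best remaining cell) gives 5391 ops/s, worse by 969.
Checked against all permutations: 6360 ops/s is optimal.

Maximum total: 6360 ops/s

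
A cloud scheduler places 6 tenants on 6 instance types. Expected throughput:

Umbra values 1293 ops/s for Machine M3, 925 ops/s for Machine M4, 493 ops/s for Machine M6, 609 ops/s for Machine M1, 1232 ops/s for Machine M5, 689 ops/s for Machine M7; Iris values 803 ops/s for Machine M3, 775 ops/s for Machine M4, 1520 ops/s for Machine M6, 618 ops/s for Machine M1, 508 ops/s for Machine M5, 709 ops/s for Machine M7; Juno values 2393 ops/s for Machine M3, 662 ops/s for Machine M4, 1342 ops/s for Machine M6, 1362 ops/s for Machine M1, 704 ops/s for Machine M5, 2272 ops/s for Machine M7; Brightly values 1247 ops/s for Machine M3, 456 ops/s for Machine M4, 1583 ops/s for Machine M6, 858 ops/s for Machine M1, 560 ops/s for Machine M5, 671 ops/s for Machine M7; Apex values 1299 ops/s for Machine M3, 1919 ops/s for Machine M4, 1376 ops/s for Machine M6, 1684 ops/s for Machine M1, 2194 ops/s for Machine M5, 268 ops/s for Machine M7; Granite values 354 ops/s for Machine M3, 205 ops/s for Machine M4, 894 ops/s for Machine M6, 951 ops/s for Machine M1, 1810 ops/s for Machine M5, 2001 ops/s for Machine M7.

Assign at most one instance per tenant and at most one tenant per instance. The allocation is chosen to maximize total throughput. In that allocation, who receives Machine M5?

Optimal: Umbra→Machine M5 (1232 ops/s), Iris→Machine M6 (1520 ops/s), Juno→Machine M3 (2393 ops/s), Brightly→Machine M1 (858 ops/s), Apex→Machine M4 (1919 ops/s), Granite→Machine M7 (2001 ops/s) — total 1232+1520+2393+858+1919+2001 = 9923 ops/s.
Row-greedy (each tenant in turn takes its best remaining instance) gives 8342 ops/s, worse by 1581.
Next-best assignment: Umbra→Machine M4, Iris→Machine M6, Juno→Machine M3, Brightly→Machine M1, Apex→Machine M5, Granite→Machine M7 = 9891 ops/s.
Swapping Apex↔Granite (Apex→Machine M7 268 ops/s, Granite→Machine M4 205 ops/s) loses 3447.
Checked against all permutations: 9923 ops/s is optimal.
Umbra's own top instance is Machine M3 (1293 ops/s), but forcing Umbra→Machine M3 and reassigning the rest optimally gives only 9672 ops/s — worse by 251.

Umbra receives Machine M5.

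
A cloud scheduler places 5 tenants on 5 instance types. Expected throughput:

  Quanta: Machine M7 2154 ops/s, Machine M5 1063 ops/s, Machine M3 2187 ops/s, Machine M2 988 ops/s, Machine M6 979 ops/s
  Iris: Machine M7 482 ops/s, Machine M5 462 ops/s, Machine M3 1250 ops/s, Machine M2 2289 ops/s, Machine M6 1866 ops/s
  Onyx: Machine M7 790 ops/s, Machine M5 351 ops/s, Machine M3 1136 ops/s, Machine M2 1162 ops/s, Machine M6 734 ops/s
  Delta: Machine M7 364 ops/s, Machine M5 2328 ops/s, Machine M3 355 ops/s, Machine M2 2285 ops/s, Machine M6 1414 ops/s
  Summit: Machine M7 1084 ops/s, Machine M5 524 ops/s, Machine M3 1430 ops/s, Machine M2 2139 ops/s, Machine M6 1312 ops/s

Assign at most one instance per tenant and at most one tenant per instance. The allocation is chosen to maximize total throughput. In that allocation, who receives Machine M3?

Treat this as an assignment problem: match each tenant to one instance.
Optimal: Quanta→Machine M7 (2154 ops/s), Iris→Machine M6 (1866 ops/s), Onyx→Machine M3 (1136 ops/s), Delta→Machine M5 (2328 ops/s), Summit→Machine M2 (2139 ops/s) — total 2154+1866+1136+2328+2139 = 9623 ops/s.
Column-greedy (each instance in turn goes to its best remaining tenant) gives 8935 ops/s, worse by 688.
Onyx's own top instance is Machine M2 (1162 ops/s), but forcing Onyx→Machine M2 and reassigning the rest optimally gives only 8940 ops/s — worse by 683.

Onyx receives Machine M3.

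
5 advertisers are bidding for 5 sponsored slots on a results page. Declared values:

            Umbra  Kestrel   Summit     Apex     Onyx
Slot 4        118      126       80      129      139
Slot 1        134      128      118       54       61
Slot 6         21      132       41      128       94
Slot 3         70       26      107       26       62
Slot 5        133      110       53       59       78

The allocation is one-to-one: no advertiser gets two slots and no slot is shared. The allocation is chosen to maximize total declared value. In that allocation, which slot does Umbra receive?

Umbra receives Slot 5.

Optimal: Umbra→Slot 5 ($133), Kestrel→Slot 1 ($128), Summit→Slot 3 ($107), Apex→Slot 6 ($128), Onyx→Slot 4 ($139) — total 133+128+107+128+139 = $635.
Row-greedy (each advertiser in turn takes its best remaining slot) gives $580, worse by 55.
Next-best assignment: Umbra→Slot 1, Kestrel→Slot 5, Summit→Slot 3, Apex→Slot 6, Onyx→Slot 4 = $618.
Checked against all permutations: $635 is optimal.
Umbra's own top slot is Slot 1 ($134), but forcing Umbra→Slot 1 and reassigning the rest optimally gives only $618 — worse by 17.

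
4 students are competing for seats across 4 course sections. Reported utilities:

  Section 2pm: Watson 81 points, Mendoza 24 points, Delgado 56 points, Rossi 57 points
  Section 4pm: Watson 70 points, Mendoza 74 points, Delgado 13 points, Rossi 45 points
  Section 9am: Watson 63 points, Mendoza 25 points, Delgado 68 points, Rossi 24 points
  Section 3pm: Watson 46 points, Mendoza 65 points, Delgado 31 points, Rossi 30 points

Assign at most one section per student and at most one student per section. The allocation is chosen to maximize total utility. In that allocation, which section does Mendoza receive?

Mendoza receives Section 3pm.

Optimal: Watson→Section 4pm (70 points), Mendoza→Section 3pm (65 points), Delgado→Section 9am (68 points), Rossi→Section 2pm (57 points) — total 70+65+68+57 = 260 points.
Column-greedy (each section in turn goes to its best remaining student) gives 253 points, worse by 7.
Next-best assignment: Watson→Section 2pm, Mendoza→Section 3pm, Delgado→Section 9am, Rossi→Section 4pm = 259 points.
Mendoza's own top section is Section 4pm (74 points), but forcing Mendoza→Section 4pm and reassigning the rest optimally gives only 253 points — worse by 7.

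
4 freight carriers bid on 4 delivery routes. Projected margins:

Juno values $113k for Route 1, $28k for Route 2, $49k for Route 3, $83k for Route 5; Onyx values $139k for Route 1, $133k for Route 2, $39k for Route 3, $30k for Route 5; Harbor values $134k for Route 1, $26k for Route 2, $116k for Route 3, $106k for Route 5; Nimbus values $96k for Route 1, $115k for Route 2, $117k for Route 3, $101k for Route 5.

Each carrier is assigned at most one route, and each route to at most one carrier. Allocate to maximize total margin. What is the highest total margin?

Maximum total: $469k

This is the linear assignment problem.
Optimal: Juno→Route 1 ($113k), Onyx→Route 2 ($133k), Harbor→Route 5 ($106k), Nimbus→Route 3 ($117k) — total 113+133+106+117 = $469k.
Column-greedy (each route in turn goes to its best remaining carrier) gives $453k, worse by 16.
Swapping Nimbus↔Harbor (Nimbus→Route 5 $101k, Harbor→Route 3 $116k) loses 6.
No other one-to-one assignment exceeds $469k.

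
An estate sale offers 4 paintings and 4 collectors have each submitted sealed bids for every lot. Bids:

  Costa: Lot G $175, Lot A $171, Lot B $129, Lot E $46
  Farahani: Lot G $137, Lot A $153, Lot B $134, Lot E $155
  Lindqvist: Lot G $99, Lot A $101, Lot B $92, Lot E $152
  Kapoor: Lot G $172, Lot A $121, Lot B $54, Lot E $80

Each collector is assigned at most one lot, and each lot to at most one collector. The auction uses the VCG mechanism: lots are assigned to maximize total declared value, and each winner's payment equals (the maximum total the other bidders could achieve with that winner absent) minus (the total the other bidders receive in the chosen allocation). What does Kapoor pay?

Kapoor pays $23.

Efficient allocation: Costa→Lot A ($171), Farahani→Lot B ($134), Lindqvist→Lot E ($152), Kapoor→Lot G ($172); total welfare W = $629.
Kapoor receives Lot G at value $172, so the others get W − 172 = $457.
Without Kapoor: best allocation of the remaining 3 bidders over all 4 lots is Costa→Lot G ($175), Farahani→Lot A ($153), Lindqvist→Lot E ($152), total $480.
VCG payment = (others' best without Kapoor) − (others' welfare with Kapoor) = 480 − 457 = $23.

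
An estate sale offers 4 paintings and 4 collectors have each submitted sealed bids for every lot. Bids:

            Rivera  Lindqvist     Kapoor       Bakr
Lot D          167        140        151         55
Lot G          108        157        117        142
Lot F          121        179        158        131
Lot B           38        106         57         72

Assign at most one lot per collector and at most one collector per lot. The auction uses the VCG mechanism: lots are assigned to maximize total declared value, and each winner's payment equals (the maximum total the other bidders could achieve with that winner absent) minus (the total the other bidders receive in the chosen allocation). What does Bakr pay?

Efficient allocation: Rivera→Lot D ($167), Lindqvist→Lot B ($106), Kapoor→Lot F ($158), Bakr→Lot G ($142); total welfare W = $573.
Bakr receives Lot G at value $142, so the others get W − 142 = $431.
Without Bakr: best allocation of the remaining 3 bidders over all 4 lots is Rivera→Lot D ($167), Lindqvist→Lot G ($157), Kapoor→Lot F ($158), total $482.
VCG payment = (others' best without Bakr) − (others' welfare with Bakr) = 482 − 431 = $51.

Bakr pays $51.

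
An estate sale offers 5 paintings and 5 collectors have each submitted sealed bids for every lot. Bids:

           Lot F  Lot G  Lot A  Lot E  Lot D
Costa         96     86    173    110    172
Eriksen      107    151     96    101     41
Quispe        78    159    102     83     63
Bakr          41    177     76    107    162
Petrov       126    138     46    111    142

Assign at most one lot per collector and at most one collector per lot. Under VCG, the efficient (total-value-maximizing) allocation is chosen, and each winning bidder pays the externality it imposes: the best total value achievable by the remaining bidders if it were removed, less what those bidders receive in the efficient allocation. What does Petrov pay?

Efficient allocation: Costa→Lot A ($173), Eriksen→Lot E ($101), Quispe→Lot G ($159), Bakr→Lot D ($162), Petrov→Lot F ($126); total welfare W = $721.
Petrov receives Lot F at value $126, so the others get W − 126 = $595.
Without Petrov: best allocation of the remaining 4 bidders over all 5 lots is Costa→Lot A ($173), Eriksen→Lot F ($107), Quispe→Lot G ($159), Bakr→Lot D ($162), total $601.
VCG payment = (others' best without Petrov) − (others' welfare with Petrov) = 601 − 595 = $6.

Petrov pays $6.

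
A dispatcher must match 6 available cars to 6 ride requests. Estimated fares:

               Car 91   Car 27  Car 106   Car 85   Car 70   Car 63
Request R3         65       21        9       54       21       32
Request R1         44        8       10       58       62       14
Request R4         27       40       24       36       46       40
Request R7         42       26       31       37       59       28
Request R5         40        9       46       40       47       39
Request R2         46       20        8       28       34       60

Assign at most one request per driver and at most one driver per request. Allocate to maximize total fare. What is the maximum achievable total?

Maximum total: $328

Optimal: Car 91→Request R3 ($65), Car 27→Request R4 ($40), Car 106→Request R5 ($46), Car 85→Request R1 ($58), Car 70→Request R7 ($59), Car 63→Request R2 ($60) — total 65+40+46+58+59+60 = $328.
Max-entry greedy (repeatedly take the single best remaining cell) gives $310, worse by 18.
Next-best assignment: Car 91→Request R3, Car 27→Request R4, Car 106→Request R5, Car 85→Request R7, Car 70→Request R1, Car 63→Request R2 = $310.
No other one-to-one assignment exceeds $328.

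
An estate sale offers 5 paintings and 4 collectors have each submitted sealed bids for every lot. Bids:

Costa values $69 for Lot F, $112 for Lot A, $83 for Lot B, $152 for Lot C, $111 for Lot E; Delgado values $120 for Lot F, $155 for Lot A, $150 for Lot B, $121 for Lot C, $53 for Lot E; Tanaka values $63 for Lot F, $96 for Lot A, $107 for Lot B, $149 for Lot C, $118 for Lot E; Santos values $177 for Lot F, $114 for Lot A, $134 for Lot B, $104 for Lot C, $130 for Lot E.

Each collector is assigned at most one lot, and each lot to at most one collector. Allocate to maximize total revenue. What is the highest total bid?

This is a one-to-one assignment (maximum-weight bipartite matching).
Optimal: Costa→Lot C ($152), Delgado→Lot A ($155), Tanaka→Lot E ($118), Santos→Lot F ($177) — total 152+155+118+177 = $602.
Every other assignment is strictly worse.

Max total: $602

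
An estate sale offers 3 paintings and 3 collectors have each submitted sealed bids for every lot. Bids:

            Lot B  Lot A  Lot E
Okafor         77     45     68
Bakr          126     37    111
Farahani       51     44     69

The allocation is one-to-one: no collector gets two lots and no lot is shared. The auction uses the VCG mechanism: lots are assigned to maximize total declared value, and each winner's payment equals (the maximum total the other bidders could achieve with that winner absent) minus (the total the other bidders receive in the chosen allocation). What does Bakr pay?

Bakr pays $32.

Efficient allocation: Okafor→Lot A ($45), Bakr→Lot B ($126), Farahani→Lot E ($69); total welfare W = $240.
Bakr receives Lot B at value $126, so the others get W − 126 = $114.
Without Bakr: best allocation of the remaining 2 bidders over all 3 lots is Okafor→Lot B ($77), Farahani→Lot E ($69), total $146.
VCG payment = (others' best without Bakr) − (others' welfare with Bakr) = 146 − 114 = $32.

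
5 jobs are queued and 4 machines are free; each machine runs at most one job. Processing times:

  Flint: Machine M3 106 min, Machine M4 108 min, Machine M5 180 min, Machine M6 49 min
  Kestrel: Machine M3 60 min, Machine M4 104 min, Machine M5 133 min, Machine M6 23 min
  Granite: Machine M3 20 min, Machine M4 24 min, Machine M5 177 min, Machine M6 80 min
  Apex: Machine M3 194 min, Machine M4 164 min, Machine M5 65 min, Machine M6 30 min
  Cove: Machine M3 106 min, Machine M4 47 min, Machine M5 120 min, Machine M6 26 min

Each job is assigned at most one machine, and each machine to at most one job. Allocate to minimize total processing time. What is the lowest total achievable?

This is the linear assignment problem.
Optimal: Granite→Machine M3 (20 min), Cove→Machine M4 (47 min), Apex→Machine M5 (65 min), Kestrel→Machine M6 (23 min) — total 20+47+65+23 = 155 min.
Row-greedy (each job in turn takes its cheapest remaining machine) gives 198 min, worse by 43.
Swapping Granite↔Cove (Granite→Machine M4 24 min, Cove→Machine M3 106 min) adds 63.
Checked against all permutations: 155 min is optimal.

Minimum total: 155 min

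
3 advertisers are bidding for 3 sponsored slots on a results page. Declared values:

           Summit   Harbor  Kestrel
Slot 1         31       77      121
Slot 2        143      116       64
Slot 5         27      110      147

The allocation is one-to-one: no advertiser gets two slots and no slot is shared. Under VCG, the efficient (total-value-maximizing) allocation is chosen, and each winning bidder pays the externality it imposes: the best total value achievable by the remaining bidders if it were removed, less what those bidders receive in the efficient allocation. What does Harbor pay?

Harbor pays $26.

Efficient allocation: Summit→Slot 2 ($143), Harbor→Slot 5 ($110), Kestrel→Slot 1 ($121); total welfare W = $374.
Harbor receives Slot 5 at value $110, so the others get W − 110 = $264.
Without Harbor: best allocation of the remaining 2 bidders over all 3 slots is Summit→Slot 2 ($143), Kestrel→Slot 5 ($147), total $290.
VCG payment = (others' best without Harbor) − (others' welfare with Harbor) = 290 − 264 = $26.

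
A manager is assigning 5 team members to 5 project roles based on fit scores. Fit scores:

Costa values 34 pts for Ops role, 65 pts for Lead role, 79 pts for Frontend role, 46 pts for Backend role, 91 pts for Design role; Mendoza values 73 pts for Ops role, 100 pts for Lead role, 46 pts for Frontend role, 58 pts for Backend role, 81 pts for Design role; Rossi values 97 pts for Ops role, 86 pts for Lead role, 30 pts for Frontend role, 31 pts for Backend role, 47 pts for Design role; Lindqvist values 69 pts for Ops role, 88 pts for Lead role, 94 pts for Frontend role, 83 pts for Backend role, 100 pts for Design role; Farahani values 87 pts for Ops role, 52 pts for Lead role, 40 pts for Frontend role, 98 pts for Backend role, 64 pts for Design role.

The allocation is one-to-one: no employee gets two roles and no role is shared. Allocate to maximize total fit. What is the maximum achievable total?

Optimal: Costa→Design role (91 pts), Mendoza→Lead role (100 pts), Rossi→Ops role (97 pts), Lindqvist→Frontend role (94 pts), Farahani→Backend role (98 pts) — total 91+100+97+94+98 = 480 pts.
Max-entry greedy (repeatedly take the single best remaining cell) gives 474 pts, worse by 6.

Max total: 480 pts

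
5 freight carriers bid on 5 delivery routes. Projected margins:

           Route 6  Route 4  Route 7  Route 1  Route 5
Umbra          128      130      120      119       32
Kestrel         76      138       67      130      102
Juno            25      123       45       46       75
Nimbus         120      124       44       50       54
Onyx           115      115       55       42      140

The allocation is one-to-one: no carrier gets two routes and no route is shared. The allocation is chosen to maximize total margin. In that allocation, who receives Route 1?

Kestrel receives Route 1.

Optimal: Umbra→Route 7 ($120k), Kestrel→Route 1 ($130k), Juno→Route 4 ($123k), Nimbus→Route 6 ($120k), Onyx→Route 5 ($140k) — total 120+130+123+120+140 = $633k.
Column-greedy (each route in turn goes to its best remaining carrier) gives $446k, worse by 187.
Kestrel's own top route is Route 4 ($138k), but forcing Kestrel→Route 4 and reassigning the rest optimally gives only $564k — worse by 69.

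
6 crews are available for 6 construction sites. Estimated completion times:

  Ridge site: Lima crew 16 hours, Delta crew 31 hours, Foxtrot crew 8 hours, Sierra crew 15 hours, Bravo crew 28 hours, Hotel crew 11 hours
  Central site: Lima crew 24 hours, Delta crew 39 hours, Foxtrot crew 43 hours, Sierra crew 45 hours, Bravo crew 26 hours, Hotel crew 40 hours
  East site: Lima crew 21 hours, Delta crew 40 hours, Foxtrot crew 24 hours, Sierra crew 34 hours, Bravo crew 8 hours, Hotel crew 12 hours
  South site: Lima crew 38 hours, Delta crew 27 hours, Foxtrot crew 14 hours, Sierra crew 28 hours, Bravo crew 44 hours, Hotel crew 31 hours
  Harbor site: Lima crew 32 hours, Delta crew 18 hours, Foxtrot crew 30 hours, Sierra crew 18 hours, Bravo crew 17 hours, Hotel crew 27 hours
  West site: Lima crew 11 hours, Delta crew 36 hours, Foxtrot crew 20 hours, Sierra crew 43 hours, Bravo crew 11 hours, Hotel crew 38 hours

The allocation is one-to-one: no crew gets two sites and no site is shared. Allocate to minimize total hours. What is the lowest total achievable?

Minimum total: 94 hours

Treat this as an assignment problem: match each crew to one site.
Optimal: Lima crew→Central site (24 hours), Delta crew→Harbor site (18 hours), Foxtrot crew→South site (14 hours), Sierra crew→Ridge site (15 hours), Bravo crew→West site (11 hours), Hotel crew→East site (12 hours) — total 24+18+14+15+11+12 = 94 hours.
Next-best assignment: Lima crew→West site, Delta crew→Harbor site, Foxtrot crew→South site, Sierra crew→Ridge site, Bravo crew→Central site, Hotel crew→East site = 96 hours.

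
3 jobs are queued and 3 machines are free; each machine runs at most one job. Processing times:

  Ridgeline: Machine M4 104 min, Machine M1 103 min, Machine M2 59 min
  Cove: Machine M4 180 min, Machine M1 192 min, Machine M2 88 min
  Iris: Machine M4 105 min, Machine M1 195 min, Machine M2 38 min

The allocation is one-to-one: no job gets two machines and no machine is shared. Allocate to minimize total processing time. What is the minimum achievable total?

Min total: 296 min

This is the linear assignment problem.
Optimal: Ridgeline→Machine M1 (103 min), Cove→Machine M2 (88 min), Iris→Machine M4 (105 min) — total 103+88+105 = 296 min.
Next-best assignment: Ridgeline→Machine M1, Cove→Machine M4, Iris→Machine M2 = 321 min.
Every other assignment is strictly worse.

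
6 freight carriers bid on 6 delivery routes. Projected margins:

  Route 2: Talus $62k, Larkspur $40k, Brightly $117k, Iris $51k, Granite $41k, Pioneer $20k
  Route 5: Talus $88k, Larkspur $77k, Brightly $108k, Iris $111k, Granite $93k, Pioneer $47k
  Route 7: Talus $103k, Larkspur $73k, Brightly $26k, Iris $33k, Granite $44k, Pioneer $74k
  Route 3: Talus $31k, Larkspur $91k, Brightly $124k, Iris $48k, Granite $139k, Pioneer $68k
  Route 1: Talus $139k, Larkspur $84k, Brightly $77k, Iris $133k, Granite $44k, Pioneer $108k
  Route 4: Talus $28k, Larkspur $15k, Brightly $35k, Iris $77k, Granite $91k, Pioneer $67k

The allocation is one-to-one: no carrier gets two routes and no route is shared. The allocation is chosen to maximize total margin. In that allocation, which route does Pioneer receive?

Pioneer receives Route 4.

Optimal: Talus→Route 1 ($139k), Larkspur→Route 7 ($73k), Brightly→Route 2 ($117k), Iris→Route 5 ($111k), Granite→Route 3 ($139k), Pioneer→Route 4 ($67k) — total 139+73+117+111+139+67 = $646k.
Row-greedy (each carrier in turn takes its best remaining route) gives $623k, worse by 23.
Next-best assignment: Talus→Route 7, Larkspur→Route 5, Brightly→Route 2, Iris→Route 1, Granite→Route 3, Pioneer→Route 4 = $636k.
Pioneer's own top route is Route 1 ($108k), but forcing Pioneer→Route 1 and reassigning the rest optimally gives only $621k — worse by 25.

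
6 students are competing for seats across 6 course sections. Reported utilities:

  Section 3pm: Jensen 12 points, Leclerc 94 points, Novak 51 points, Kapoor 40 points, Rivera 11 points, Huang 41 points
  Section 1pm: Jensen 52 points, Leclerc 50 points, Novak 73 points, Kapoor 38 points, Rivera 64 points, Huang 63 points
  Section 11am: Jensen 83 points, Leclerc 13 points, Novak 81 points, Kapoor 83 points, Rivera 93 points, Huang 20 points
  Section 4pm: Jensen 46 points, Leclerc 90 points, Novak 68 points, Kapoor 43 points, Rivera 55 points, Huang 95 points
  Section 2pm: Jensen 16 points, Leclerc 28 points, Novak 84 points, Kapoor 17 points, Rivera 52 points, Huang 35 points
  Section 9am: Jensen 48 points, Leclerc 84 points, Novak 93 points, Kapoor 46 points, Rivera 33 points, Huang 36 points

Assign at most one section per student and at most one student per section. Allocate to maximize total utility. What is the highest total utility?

This is the linear assignment problem.
Optimal: Jensen→Section 1pm (52 points), Leclerc→Section 3pm (94 points), Novak→Section 9am (93 points), Kapoor→Section 11am (83 points), Rivera→Section 2pm (52 points), Huang→Section 4pm (95 points) — total 52+94+93+83+52+95 = 469 points.
Row-greedy (each student in turn takes its best remaining section) gives 412 points, worse by 57.
Next-best assignment: Jensen→Section 9am, Leclerc→Section 3pm, Novak→Section 2pm, Kapoor→Section 11am, Rivera→Section 1pm, Huang→Section 4pm = 468 points.
Swapping Novak↔Leclerc (Novak→Section 3pm 51 points, Leclerc→Section 9am 84 points) loses 52.
Every other assignment is strictly worse.

Max total: 469 points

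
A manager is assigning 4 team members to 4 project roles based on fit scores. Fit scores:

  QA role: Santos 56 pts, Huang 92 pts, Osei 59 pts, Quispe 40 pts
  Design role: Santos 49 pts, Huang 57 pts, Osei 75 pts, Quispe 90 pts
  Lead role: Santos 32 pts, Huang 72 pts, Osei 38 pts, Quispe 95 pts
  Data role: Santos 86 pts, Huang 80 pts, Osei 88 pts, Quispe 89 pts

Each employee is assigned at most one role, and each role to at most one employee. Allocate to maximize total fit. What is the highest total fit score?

Treat this as an assignment problem: match each employee to one role.
Optimal: Santos→Data role (86 pts), Huang→QA role (92 pts), Osei→Design role (75 pts), Quispe→Lead role (95 pts) — total 86+92+75+95 = 348 pts.
Max-entry greedy (repeatedly take the single best remaining cell) gives 324 pts, worse by 24.

Max total: 348 pts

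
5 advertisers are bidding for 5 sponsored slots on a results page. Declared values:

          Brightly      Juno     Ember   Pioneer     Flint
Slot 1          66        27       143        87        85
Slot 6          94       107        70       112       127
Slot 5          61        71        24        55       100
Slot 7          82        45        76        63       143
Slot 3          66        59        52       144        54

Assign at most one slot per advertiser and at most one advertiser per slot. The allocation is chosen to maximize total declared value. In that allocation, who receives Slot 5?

Brightly receives Slot 5.

Optimal: Brightly→Slot 5 ($61), Juno→Slot 6 ($107), Ember→Slot 1 ($143), Pioneer→Slot 3 ($144), Flint→Slot 7 ($143) — total 61+107+143+144+143 = $598.
Row-greedy (each advertiser in turn takes its best remaining slot) gives $595, worse by 3.
No other one-to-one assignment exceeds $598.
Brightly's own top slot is Slot 6 ($94), but forcing Brightly→Slot 6 and reassigning the rest optimally gives only $595 — worse by 3.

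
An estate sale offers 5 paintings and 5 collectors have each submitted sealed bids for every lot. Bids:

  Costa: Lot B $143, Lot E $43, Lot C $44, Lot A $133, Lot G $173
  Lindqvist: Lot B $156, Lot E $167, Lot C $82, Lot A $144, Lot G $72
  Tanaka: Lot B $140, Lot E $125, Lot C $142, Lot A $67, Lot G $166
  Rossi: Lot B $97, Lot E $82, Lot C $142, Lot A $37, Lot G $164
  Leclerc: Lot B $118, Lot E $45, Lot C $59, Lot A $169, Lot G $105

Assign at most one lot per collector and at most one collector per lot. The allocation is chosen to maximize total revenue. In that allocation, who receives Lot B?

Tanaka receives Lot B.

Optimal: Costa→Lot G ($173), Lindqvist→Lot E ($167), Tanaka→Lot B ($140), Rossi→Lot C ($142), Leclerc→Lot A ($169) — total 173+167+140+142+169 = $791.
Row-greedy (each collector in turn takes its best remaining lot) gives $748, worse by 43.
Next-best assignment: Costa→Lot B, Lindqvist→Lot E, Tanaka→Lot G, Rossi→Lot C, Leclerc→Lot A = $787.
Tanaka's own top lot is Lot G ($166), but forcing Tanaka→Lot G and reassigning the rest optimally gives only $787 — worse by 4.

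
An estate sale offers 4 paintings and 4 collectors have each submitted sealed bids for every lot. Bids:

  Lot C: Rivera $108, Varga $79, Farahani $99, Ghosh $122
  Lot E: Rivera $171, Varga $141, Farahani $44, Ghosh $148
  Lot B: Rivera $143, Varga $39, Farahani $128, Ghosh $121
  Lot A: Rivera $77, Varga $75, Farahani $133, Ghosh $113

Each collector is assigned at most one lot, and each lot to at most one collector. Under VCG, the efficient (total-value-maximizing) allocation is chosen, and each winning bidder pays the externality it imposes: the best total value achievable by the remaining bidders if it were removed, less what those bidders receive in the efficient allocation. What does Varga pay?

Efficient allocation: Rivera→Lot B ($143), Varga→Lot E ($141), Farahani→Lot A ($133), Ghosh→Lot C ($122); total welfare W = $539.
Varga receives Lot E at value $141, so the others get W − 141 = $398.
Without Varga: best allocation of the remaining 3 bidders over all 4 lots is Rivera→Lot E ($171), Farahani→Lot A ($133), Ghosh→Lot C ($122), total $426.
VCG payment = (others' best without Varga) − (others' welfare with Varga) = 426 − 398 = $28.

Varga pays $28.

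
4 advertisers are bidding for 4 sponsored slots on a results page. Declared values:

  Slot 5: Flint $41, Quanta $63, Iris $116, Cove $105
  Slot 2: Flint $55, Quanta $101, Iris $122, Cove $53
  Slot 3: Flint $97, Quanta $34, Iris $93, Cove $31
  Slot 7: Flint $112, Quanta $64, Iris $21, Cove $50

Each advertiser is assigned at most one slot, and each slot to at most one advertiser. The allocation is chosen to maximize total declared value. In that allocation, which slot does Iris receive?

Optimal: Flint→Slot 7 ($112), Quanta→Slot 2 ($101), Iris→Slot 3 ($93), Cove→Slot 5 ($105) — total 112+101+93+105 = $411.
Swapping Iris↔Flint (Iris→Slot 7 $21, Flint→Slot 3 $97) loses 87.
Every other assignment is strictly worse.
Iris's own top slot is Slot 2 ($122), but forcing Iris→Slot 2 and reassigning the rest optimally gives only $388 — worse by 23.

Iris receives Slot 3.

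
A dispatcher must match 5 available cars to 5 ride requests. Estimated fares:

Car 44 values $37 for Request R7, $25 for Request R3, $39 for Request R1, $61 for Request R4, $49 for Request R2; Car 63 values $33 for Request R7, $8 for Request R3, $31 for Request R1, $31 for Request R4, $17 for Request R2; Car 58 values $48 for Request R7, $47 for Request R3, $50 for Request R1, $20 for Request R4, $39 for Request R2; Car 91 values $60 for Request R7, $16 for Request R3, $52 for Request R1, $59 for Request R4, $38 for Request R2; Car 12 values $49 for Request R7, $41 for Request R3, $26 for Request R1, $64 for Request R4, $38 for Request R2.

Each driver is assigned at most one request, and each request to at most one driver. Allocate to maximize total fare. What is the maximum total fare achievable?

Maximum total: $251

Optimal: Car 44→Request R2 ($49), Car 63→Request R1 ($31), Car 58→Request R3 ($47), Car 91→Request R7 ($60), Car 12→Request R4 ($64) — total 49+31+47+60+64 = $251.
Row-greedy (each driver in turn takes its best remaining request) gives $223, worse by 28.
Every other assignment is strictly worse.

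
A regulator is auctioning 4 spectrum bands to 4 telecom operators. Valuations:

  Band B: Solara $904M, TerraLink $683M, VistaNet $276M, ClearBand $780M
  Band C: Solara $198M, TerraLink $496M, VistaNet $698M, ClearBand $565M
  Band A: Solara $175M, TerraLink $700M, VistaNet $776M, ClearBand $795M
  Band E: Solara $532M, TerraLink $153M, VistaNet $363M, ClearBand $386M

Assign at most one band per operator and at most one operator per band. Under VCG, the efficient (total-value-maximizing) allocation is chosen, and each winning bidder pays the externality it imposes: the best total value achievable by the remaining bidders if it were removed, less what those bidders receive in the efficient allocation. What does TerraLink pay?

TerraLink pays $387M.

Efficient allocation: Solara→Band E ($532M), TerraLink→Band A ($700M), VistaNet→Band C ($698M), ClearBand→Band B ($780M); total welfare W = $2710M.
TerraLink receives Band A at value $700M, so the others get W − 700 = $2010M.
Without TerraLink: best allocation of the remaining 3 bidders over all 4 bands is Solara→Band B ($904M), VistaNet→Band C ($698M), ClearBand→Band A ($795M), total $2397M.
VCG payment = (others' best without TerraLink) − (others' welfare with TerraLink) = 2397 − 2010 = $387M.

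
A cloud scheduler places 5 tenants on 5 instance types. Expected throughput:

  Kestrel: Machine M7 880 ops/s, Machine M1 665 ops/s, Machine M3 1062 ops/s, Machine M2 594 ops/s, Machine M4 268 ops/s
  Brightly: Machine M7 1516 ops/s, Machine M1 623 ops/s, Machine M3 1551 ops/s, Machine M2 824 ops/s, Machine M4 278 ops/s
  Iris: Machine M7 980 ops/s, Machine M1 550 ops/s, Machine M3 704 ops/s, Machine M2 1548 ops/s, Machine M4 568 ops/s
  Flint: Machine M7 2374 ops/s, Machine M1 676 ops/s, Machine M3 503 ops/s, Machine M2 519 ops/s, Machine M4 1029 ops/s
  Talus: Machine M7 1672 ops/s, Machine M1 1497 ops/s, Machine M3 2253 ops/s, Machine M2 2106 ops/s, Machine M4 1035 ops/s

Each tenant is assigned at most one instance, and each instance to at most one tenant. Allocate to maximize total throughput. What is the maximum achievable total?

This is the linear assignment problem.
Optimal: Kestrel→Machine M1 (665 ops/s), Brightly→Machine M3 (1551 ops/s), Iris→Machine M4 (568 ops/s), Flint→Machine M7 (2374 ops/s), Talus→Machine M2 (2106 ops/s) — total 665+1551+568+2374+2106 = 7264 ops/s.
Swapping Kestrel↔Brightly (Kestrel→Machine M3 1062 ops/s, Brightly→Machine M1 623 ops/s) loses 531.

Max total: 7264 ops/s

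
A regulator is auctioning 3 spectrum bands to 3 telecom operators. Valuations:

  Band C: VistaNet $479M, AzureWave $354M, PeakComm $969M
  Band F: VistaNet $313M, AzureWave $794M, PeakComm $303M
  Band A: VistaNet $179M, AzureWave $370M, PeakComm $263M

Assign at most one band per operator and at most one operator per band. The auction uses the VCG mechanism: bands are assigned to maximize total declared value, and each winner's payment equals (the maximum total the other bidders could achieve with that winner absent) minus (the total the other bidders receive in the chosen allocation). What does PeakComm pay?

Efficient allocation: VistaNet→Band A ($179M), AzureWave→Band F ($794M), PeakComm→Band C ($969M); total welfare W = $1942M.
PeakComm receives Band C at value $969M, so the others get W − 969 = $973M.
Without PeakComm: best allocation of the remaining 2 bidders over all 3 bands is VistaNet→Band C ($479M), AzureWave→Band F ($794M), total $1273M.
VCG payment = (others' best without PeakComm) − (others' welfare with PeakComm) = 1273 − 973 = $300M.

PeakComm pays $300M.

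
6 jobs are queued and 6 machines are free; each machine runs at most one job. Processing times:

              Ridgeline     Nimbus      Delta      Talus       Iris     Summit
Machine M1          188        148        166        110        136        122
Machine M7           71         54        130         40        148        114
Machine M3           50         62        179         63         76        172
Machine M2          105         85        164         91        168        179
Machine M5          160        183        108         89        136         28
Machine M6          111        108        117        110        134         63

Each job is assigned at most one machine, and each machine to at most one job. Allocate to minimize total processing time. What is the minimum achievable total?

This is a one-to-one assignment (minimum-cost bipartite matching).
Optimal: Ridgeline→Machine M3 (50 min), Nimbus→Machine M2 (85 min), Delta→Machine M6 (117 min), Talus→Machine M7 (40 min), Iris→Machine M1 (136 min), Summit→Machine M5 (28 min) — total 50+85+117+40+136+28 = 456 min.
Row-greedy (each job in turn takes its cheapest remaining machine) gives 559 min, worse by 103.
Swapping Iris↔Ridgeline (Iris→Machine M3 76 min, Ridgeline→Machine M1 188 min) adds 78.
Every other assignment is strictly worse.

Minimum total: 456 min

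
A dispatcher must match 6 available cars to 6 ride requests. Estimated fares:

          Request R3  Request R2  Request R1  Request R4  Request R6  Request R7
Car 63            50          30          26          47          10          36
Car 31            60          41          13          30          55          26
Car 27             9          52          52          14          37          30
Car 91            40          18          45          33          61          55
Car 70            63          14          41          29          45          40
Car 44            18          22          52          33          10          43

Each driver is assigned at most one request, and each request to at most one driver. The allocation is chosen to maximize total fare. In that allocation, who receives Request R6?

Car 31 receives Request R6.

Optimal: Car 63→Request R4 ($47), Car 31→Request R6 ($55), Car 27→Request R2 ($52), Car 91→Request R7 ($55), Car 70→Request R3 ($63), Car 44→Request R1 ($52) — total 47+55+52+55+63+52 = $324.
Car 31's own top request is Request R3 ($60), but forcing Car 31→Request R3 and reassigning the rest optimally gives only $312 — worse by 12.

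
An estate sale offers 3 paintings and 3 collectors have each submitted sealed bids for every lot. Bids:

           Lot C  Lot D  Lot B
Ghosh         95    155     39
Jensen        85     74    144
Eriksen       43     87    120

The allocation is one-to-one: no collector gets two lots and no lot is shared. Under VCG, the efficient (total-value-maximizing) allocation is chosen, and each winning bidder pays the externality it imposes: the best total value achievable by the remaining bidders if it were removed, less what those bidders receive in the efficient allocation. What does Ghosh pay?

Efficient allocation: Ghosh→Lot D ($155), Jensen→Lot C ($85), Eriksen→Lot B ($120); total welfare W = $360.
Ghosh receives Lot D at value $155, so the others get W − 155 = $205.
Without Ghosh: best allocation of the remaining 2 bidders over all 3 lots is Jensen→Lot B ($144), Eriksen→Lot D ($87), total $231.
VCG payment = (others' best without Ghosh) − (others' welfare with Ghosh) = 231 − 205 = $26.

Ghosh pays $26.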